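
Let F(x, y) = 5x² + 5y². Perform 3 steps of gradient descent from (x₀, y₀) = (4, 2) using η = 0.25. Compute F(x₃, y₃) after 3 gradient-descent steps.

1139.0625

∇F = (10x, 10y)
Step 1: at (4, 2), ∇F = (40, 20) → (4, 2) − 0.25·(40, 20) = (-6, -3)
Step 2: at (-6, -3), ∇F = (-60, -30) → (-6, -3) − 0.25·(-60, -30) = (9, 4.5)
Step 3: at (9, 4.5), ∇F = (90, 45) → (9, 4.5) − 0.25·(90, 45) = (-13.5, -6.75)
F(-13.5, -6.75) = 1139.0625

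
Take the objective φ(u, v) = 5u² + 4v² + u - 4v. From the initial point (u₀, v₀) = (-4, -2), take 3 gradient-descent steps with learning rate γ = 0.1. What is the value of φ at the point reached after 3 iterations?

∇φ = (10u + 1, 8v - 4)
Step 1: at (-4, -2), ∇φ = (-39, -20) → (-4, -2) − 0.1·(-39, -20) = (-0.1, 0)
Step 2: at (-0.1, 0), ∇φ = (0, -4) → (-0.1, 0) − 0.1·(0, -4) = (-0.1, 0.4)
Step 3: at (-0.1, 0.4), ∇φ = (0, -0.8) → (-0.1, 0.4) − 0.1·(0, -0.8) = (-0.1, 0.48)
φ(-0.1, 0.48) = -1.0484

-1.0484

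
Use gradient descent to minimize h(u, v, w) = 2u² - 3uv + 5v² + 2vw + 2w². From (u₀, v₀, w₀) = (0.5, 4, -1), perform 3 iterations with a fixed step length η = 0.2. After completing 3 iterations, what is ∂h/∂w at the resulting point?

-21.648

∇h = (4u - 3v, -3u + 10v + 2w, 2v + 4w)
(u₁, v₁, w₁) = (0.5, 4, -1) − 0.2·(-10, 36.5, 4) = (2.5, -3.3, -1.8)
(u₂, v₂, w₂) = (2.5, -3.3, -1.8) − 0.2·(19.9, -44.1, -13.8) = (-1.48, 5.52, 0.96)
(u₃, v₃, w₃) = (-1.48, 5.52, 0.96) − 0.2·(-22.48, 61.56, 14.88) = (3.016, -6.792, -2.016)
∂h/∂w at (3.016, -6.792, -2.016) = -21.648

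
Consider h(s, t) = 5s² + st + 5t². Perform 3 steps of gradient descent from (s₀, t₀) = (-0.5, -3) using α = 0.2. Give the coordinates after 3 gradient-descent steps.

(2.384, 3.664)

∇h = (10s + t, s + 10t)
(s₁, t₁) = (-0.5, -3) − 0.2·(-8, -30.5) = (1.1, 3.1)
(s₂, t₂) = (1.1, 3.1) − 0.2·(14.1, 32.1) = (-1.72, -3.32)
(s₃, t₃) = (-1.72, -3.32) − 0.2·(-20.52, -34.92) = (2.384, 3.664)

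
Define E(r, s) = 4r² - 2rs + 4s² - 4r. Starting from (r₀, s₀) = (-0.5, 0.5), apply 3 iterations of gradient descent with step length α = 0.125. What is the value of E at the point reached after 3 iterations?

-1.0653076171875

∇E = (8r - 2s - 4, -2r + 8s)
Step 1: at (-0.5, 0.5), ∇E = (-9, 5) → (-0.5, 0.5) − 0.125·(-9, 5) = (0.625, -0.125)
Step 2: at (0.625, -0.125), ∇E = (1.25, -2.25) → (0.625, -0.125) − 0.125·(1.25, -2.25) = (0.46875, 0.15625)
Step 3: at (0.46875, 0.15625), ∇E = (-0.5625, 0.3125) → (0.46875, 0.15625) − 0.125·(-0.5625, 0.3125) = (0.5390625, 0.1171875)
E(0.5390625, 0.1171875) = -1.0653076171875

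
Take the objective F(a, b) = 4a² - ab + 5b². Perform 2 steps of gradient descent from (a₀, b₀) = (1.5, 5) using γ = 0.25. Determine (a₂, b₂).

∇F = (8a - b, -a + 10b)
(a₁, b₁) = (1.5, 5) − 0.25·(7, 48.5) = (-0.25, -7.125)
(a₂, b₂) = (-0.25, -7.125) − 0.25·(5.125, -71) = (-1.53125, 10.625)

(-1.53125, 10.625)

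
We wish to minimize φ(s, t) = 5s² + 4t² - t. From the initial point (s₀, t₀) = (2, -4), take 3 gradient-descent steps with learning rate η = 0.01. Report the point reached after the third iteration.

(1.458, -3.087088)

∇φ = (10s, 8t - 1)
(s₁, t₁) = (2, -4) − 0.01·(20, -33) = (1.8, -3.67)
(s₂, t₂) = (1.8, -3.67) − 0.01·(18, -30.36) = (1.62, -3.3664)
(s₃, t₃) = (1.62, -3.3664) − 0.01·(16.2, -27.9312) = (1.458, -3.087088)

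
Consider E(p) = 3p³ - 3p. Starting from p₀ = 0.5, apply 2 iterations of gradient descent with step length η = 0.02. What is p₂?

E′(p) = 9p² - 3
Step 1: E′(0.5) = -0.75; p₁ = 0.5 − 0.02·(-0.75) = 0.515
Step 2: E′(0.515) = -0.612975; p₂ = 0.515 − 0.02·(-0.612975) = 0.5272595

0.5272595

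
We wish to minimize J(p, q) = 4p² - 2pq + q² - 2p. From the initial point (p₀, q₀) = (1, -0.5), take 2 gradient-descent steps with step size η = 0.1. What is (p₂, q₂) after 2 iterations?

(0.22, -0.1)

∇J = (8p - 2q - 2, -2p + 2q)
(p₁, q₁) = (1, -0.5) − 0.1·(7, -3) = (0.3, -0.2)
(p₂, q₂) = (0.3, -0.2) − 0.1·(0.8, -1) = (0.22, -0.1)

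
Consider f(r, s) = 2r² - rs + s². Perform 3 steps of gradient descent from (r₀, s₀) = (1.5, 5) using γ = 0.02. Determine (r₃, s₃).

∇f = (4r - s, -r + 2s)
(r₁, s₁) = (1.5, 5) − 0.02·(1, 8.5) = (1.48, 4.83)
(r₂, s₂) = (1.48, 4.83) − 0.02·(1.09, 8.18) = (1.4582, 4.6664)
(r₃, s₃) = (1.4582, 4.6664) − 0.02·(1.1664, 7.8746) = (1.434872, 4.508908)

(1.434872, 4.508908)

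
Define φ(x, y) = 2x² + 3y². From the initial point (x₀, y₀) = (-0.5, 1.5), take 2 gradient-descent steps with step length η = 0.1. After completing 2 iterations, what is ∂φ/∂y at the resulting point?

∇φ = (4x, 6y)
Step 1: at (-0.5, 1.5), ∇φ = (-2, 9) → (-0.5, 1.5) − 0.1·(-2, 9) = (-0.3, 0.6)
Step 2: at (-0.3, 0.6), ∇φ = (-1.2, 3.6) → (-0.3, 0.6) − 0.1·(-1.2, 3.6) = (-0.18, 0.24)
∂φ/∂y at (-0.18, 0.24) = 1.44

1.44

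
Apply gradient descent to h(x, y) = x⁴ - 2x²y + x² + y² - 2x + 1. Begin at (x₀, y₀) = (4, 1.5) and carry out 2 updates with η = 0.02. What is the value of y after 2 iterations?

∇h = (4x³ - 4xy + 2x - 2, -2x² + 2y)
(x₁, y₁) = (4, 1.5) − 0.02·(238, -29) = (-0.76, 2.08)
(x₂, y₂) = (-0.76, 2.08) − 0.02·(1.047296, 3.0048) = (-0.78094592, 2.019904)
y = 2.019904

2.019904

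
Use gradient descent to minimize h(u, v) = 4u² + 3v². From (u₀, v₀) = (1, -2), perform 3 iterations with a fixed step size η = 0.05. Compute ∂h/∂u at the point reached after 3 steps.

1.728

∇h = (8u, 6v)
(u₁, v₁) = (1, -2) − 0.05·(8, -12) = (0.6, -1.4)
(u₂, v₂) = (0.6, -1.4) − 0.05·(4.8, -8.4) = (0.36, -0.98)
(u₃, v₃) = (0.36, -0.98) − 0.05·(2.88, -5.88) = (0.216, -0.686)
∂h/∂u at (0.216, -0.686) = 1.728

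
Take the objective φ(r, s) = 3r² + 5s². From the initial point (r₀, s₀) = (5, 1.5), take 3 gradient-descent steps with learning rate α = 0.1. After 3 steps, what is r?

0.32

∇φ = (6r, 10s)
Step 1: at (5, 1.5), ∇φ = (30, 15) → (5, 1.5) − 0.1·(30, 15) = (2, 0)
Step 2: at (2, 0), ∇φ = (12, 0) → (2, 0) − 0.1·(12, 0) = (0.8, 0)
Step 3: at (0.8, 0), ∇φ = (4.8, 0) → (0.8, 0) − 0.1·(4.8, 0) = (0.32, 0)
r = 0.32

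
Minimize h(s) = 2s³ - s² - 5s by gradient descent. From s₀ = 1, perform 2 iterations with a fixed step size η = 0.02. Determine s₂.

1.035952

h′(s) = 6s² - 2s - 5
s₁ = 1 − 0.02·(-1) = 1.02
s₂ = 1.02 − 0.02·(-0.7976) = 1.035952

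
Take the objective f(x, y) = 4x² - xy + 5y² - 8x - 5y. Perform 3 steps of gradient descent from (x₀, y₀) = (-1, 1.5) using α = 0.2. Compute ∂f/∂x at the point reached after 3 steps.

9.72

∇f = (8x - y - 8, -x + 10y - 5)
Step 1: at (-1, 1.5), ∇f = (-17.5, 11) → (-1, 1.5) − 0.2·(-17.5, 11) = (2.5, -0.7)
Step 2: at (2.5, -0.7), ∇f = (12.7, -14.5) → (2.5, -0.7) − 0.2·(12.7, -14.5) = (-0.04, 2.2)
Step 3: at (-0.04, 2.2), ∇f = (-10.52, 17.04) → (-0.04, 2.2) − 0.2·(-10.52, 17.04) = (2.064, -1.208)
∂f/∂x at (2.064, -1.208) = 9.72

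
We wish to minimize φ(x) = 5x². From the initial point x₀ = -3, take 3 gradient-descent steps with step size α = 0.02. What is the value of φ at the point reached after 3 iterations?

φ′(x) = 10x
Step 1: φ′(-3) = -30; x₁ = -3 − 0.02·(-30) = -2.4
Step 2: φ′(-2.4) = -24; x₂ = -2.4 − 0.02·(-24) = -1.92
Step 3: φ′(-1.92) = -19.2; x₃ = -1.92 − 0.02·(-19.2) = -1.536
φ(-1.536) = 11.79648

11.79648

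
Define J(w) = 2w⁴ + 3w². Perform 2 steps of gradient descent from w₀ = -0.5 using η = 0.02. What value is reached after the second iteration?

J′(w) = 8w³ + 6w
Step 1: J′(-0.5) = -4; w₁ = -0.5 − 0.02·(-4) = -0.42
Step 2: J′(-0.42) = -3.112704; w₂ = -0.42 − 0.02·(-3.112704) = -0.35774592

-0.35774592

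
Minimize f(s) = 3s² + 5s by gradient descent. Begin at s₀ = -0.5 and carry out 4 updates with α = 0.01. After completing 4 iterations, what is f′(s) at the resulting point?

1.56149792

f′(s) = 6s + 5
s₁ = -0.5 − 0.01·2 = -0.52
s₂ = -0.52 − 0.01·1.88 = -0.5388
s₃ = -0.5388 − 0.01·1.7672 = -0.556472
s₄ = -0.556472 − 0.01·1.661168 = -0.57308368
f′(s) at (-0.57308368) = 1.56149792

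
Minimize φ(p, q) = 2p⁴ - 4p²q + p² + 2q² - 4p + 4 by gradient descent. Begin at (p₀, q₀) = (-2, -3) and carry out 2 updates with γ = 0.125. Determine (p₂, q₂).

(-2180.25, 84.75)

∇φ = (8p³ - 8pq + 2p - 4, -4p² + 4q)
Step 1: at (-2, -3), ∇φ = (-120, -28) → (-2, -3) − 0.125·(-120, -28) = (13, 0.5)
Step 2: at (13, 0.5), ∇φ = (17546, -674) → (13, 0.5) − 0.125·(17546, -674) = (-2180.25, 84.75)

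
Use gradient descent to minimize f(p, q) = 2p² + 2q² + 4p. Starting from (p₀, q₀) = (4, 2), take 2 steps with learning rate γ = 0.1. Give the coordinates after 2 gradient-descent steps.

∇f = (4p + 4, 4q)
(p₁, q₁) = (4, 2) − 0.1·(20, 8) = (2, 1.2)
(p₂, q₂) = (2, 1.2) − 0.1·(12, 4.8) = (0.8, 0.72)

(0.8, 0.72)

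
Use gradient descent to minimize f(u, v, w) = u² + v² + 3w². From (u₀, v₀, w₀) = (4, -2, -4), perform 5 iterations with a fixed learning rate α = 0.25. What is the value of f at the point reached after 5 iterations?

0.06640625

∇f = (2u, 2v, 6w)
(u₁, v₁, w₁) = (4, -2, -4) − 0.25·(8, -4, -24) = (2, -1, 2)
(u₂, v₂, w₂) = (2, -1, 2) − 0.25·(4, -2, 12) = (1, -0.5, -1)
(u₃, v₃, w₃) = (1, -0.5, -1) − 0.25·(2, -1, -6) = (0.5, -0.25, 0.5)
(u₄, v₄, w₄) = (0.5, -0.25, 0.5) − 0.25·(1, -0.5, 3) = (0.25, -0.125, -0.25)
(u₅, v₅, w₅) = (0.25, -0.125, -0.25) − 0.25·(0.5, -0.25, -1.5) = (0.125, -0.0625, 0.125)
f(0.125, -0.0625, 0.125) = 0.06640625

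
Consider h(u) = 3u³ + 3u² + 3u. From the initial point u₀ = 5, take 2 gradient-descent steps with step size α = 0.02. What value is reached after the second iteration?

h′(u) = 9u² + 6u + 3
u₁ = 5 − 0.02·258 = -0.16
u₂ = -0.16 − 0.02·2.2704 = -0.205408

-0.205408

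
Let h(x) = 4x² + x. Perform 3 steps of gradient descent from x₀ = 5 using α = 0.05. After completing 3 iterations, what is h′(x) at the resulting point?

h′(x) = 8x + 1
Step 1: h′(5) = 41; x₁ = 5 − 0.05·41 = 2.95
Step 2: h′(2.95) = 24.6; x₂ = 2.95 − 0.05·24.6 = 1.72
Step 3: h′(1.72) = 14.76; x₃ = 1.72 − 0.05·14.76 = 0.982
h′(x) at (0.982) = 8.856

8.856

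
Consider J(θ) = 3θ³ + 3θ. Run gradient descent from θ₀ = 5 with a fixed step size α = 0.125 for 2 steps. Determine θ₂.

J′(θ) = 9θ² + 3
θ₁ = 5 − 0.125·228 = -23.5
θ₂ = -23.5 − 0.125·4973.25 = -645.15625

-645.15625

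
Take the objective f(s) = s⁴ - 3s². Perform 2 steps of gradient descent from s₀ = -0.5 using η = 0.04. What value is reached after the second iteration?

-0.70944

f′(s) = 4s³ - 6s
Step 1: f′(-0.5) = 2.5; s₁ = -0.5 − 0.04·2.5 = -0.6
Step 2: f′(-0.6) = 2.736; s₂ = -0.6 − 0.04·2.736 = -0.70944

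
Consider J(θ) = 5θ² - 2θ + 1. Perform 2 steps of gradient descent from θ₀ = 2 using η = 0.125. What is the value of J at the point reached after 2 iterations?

0.86328125

J′(θ) = 10θ - 2
θ₁ = 2 − 0.125·18 = -0.25
θ₂ = -0.25 − 0.125·(-4.5) = 0.3125
J(0.3125) = 0.86328125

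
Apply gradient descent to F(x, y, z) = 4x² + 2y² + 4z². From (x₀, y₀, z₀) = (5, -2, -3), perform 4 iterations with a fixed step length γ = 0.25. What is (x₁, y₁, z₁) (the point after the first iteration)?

(-5, 0, 3)

∇F = (8x, 4y, 8z)
(x₁, y₁, z₁) = (5, -2, -3) − 0.25·(40, -8, -24) = (-5, 0, 3)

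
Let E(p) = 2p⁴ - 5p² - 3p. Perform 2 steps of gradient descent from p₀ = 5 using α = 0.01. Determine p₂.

E′(p) = 8p³ - 10p - 3
p₁ = 5 − 0.01·947 = -4.47
p₂ = -4.47 − 0.01·(-672.816984) = 2.25816984

2.25816984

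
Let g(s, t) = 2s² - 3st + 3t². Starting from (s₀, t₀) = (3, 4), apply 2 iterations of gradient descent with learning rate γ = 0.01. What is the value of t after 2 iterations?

3.709

∇g = (4s - 3t, -3s + 6t)
Step 1: at (3, 4), ∇g = (0, 15) → (3, 4) − 0.01·(0, 15) = (3, 3.85)
Step 2: at (3, 3.85), ∇g = (0.45, 14.1) → (3, 3.85) − 0.01·(0.45, 14.1) = (2.9955, 3.709)
t = 3.709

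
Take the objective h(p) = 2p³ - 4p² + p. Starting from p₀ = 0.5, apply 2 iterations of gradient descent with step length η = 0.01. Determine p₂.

h′(p) = 6p² - 8p + 1
p₁ = 0.5 − 0.01·(-1.5) = 0.515
p₂ = 0.515 − 0.01·(-1.52865) = 0.5302865

0.5302865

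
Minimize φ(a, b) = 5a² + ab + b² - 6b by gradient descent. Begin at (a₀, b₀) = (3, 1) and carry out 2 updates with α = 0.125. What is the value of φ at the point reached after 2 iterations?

∇φ = (10a + b, a + 2b - 6)
Step 1: at (3, 1), ∇φ = (31, -1) → (3, 1) − 0.125·(31, -1) = (-0.875, 1.125)
Step 2: at (-0.875, 1.125), ∇φ = (-7.625, -4.625) → (-0.875, 1.125) − 0.125·(-7.625, -4.625) = (0.078125, 1.703125)
φ(0.078125, 1.703125) = -7.154541015625

-7.154541015625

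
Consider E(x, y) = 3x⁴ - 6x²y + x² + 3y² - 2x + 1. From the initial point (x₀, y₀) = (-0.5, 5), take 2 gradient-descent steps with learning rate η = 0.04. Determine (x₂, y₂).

∇E = (12x³ - 12xy + 2x - 2, -6x² + 6y)
Step 1: at (-0.5, 5), ∇E = (25.5, 28.5) → (-0.5, 5) − 0.04·(25.5, 28.5) = (-1.52, 3.86)
Step 2: at (-1.52, 3.86), ∇E = (23.224704, 9.2976) → (-1.52, 3.86) − 0.04·(23.224704, 9.2976) = (-2.44898816, 3.488096)

(-2.44898816, 3.488096)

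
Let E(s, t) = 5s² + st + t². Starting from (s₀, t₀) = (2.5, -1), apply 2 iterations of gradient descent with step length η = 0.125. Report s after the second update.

0.2578125

∇E = (10s + t, s + 2t)
(s₁, t₁) = (2.5, -1) − 0.125·(24, 0.5) = (-0.5, -1.0625)
(s₂, t₂) = (-0.5, -1.0625) − 0.125·(-6.0625, -2.625) = (0.2578125, -0.734375)
s = 0.2578125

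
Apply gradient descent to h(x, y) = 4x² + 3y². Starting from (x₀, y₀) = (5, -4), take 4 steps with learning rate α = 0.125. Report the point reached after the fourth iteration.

∇h = (8x, 6y)
Step 1: at (5, -4), ∇h = (40, -24) → (5, -4) − 0.125·(40, -24) = (0, -1)
Step 2: at (0, -1), ∇h = (0, -6) → (0, -1) − 0.125·(0, -6) = (0, -0.25)
Step 3: at (0, -0.25), ∇h = (0, -1.5) → (0, -0.25) − 0.125·(0, -1.5) = (0, -0.0625)
Step 4: at (0, -0.0625), ∇h = (0, -0.375) → (0, -0.0625) − 0.125·(0, -0.375) = (0, -0.015625)

(0, -0.015625)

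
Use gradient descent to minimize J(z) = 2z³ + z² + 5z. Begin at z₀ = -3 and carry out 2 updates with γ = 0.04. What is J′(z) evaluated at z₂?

J′(z) = 6z² + 2z + 5
z₁ = -3 − 0.04·53 = -5.12
z₂ = -5.12 − 0.04·152.0464 = -11.201856
J′(z) at (-11.201856) = 735.485755068416

735.485755068416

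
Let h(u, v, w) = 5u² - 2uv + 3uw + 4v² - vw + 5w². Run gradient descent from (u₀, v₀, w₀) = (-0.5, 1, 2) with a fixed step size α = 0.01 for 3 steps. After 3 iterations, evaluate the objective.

12.644388042175

∇h = (10u - 2v + 3w, -2u + 8v - w, 3u - v + 10w)
(u₁, v₁, w₁) = (-0.5, 1, 2) − 0.01·(-1, 7, 17.5) = (-0.49, 0.93, 1.825)
(u₂, v₂, w₂) = (-0.49, 0.93, 1.825) − 0.01·(-1.285, 6.595, 15.85) = (-0.47715, 0.86405, 1.6665)
(u₃, v₃, w₃) = (-0.47715, 0.86405, 1.6665) − 0.01·(-1.5001, 6.2002, 14.3695) = (-0.462149, 0.802048, 1.522805)
h(-0.462149, 0.802048, 1.522805) = 12.644388042175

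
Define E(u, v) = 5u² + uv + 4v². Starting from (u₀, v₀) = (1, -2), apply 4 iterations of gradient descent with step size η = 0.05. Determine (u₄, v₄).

∇E = (10u + v, u + 8v)
Step 1: at (1, -2), ∇E = (8, -15) → (1, -2) − 0.05·(8, -15) = (0.6, -1.25)
Step 2: at (0.6, -1.25), ∇E = (4.75, -9.4) → (0.6, -1.25) − 0.05·(4.75, -9.4) = (0.3625, -0.78)
Step 3: at (0.3625, -0.78), ∇E = (2.845, -5.8775) → (0.3625, -0.78) − 0.05·(2.845, -5.8775) = (0.22025, -0.486125)
Step 4: at (0.22025, -0.486125), ∇E = (1.716375, -3.66875) → (0.22025, -0.486125) − 0.05·(1.716375, -3.66875) = (0.13443125, -0.3026875)

(0.13443125, -0.3026875)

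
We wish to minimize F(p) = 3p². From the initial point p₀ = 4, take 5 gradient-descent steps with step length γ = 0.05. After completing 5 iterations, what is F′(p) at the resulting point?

F′(p) = 6p
p₁ = 4 − 0.05·24 = 2.8
p₂ = 2.8 − 0.05·16.8 = 1.96
p₃ = 1.96 − 0.05·11.76 = 1.372
p₄ = 1.372 − 0.05·8.232 = 0.9604
p₅ = 0.9604 − 0.05·5.7624 = 0.67228
F′(p) at (0.67228) = 4.03368

4.03368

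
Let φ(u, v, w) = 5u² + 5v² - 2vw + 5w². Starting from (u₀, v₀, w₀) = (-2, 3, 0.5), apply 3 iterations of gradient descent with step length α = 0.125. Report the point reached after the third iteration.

(0.03125, -0.15625, 0.15625)

∇φ = (10u, 10v - 2w, -2v + 10w)
Step 1: at (-2, 3, 0.5), ∇φ = (-20, 29, -1) → (-2, 3, 0.5) − 0.125·(-20, 29, -1) = (0.5, -0.625, 0.625)
Step 2: at (0.5, -0.625, 0.625), ∇φ = (5, -7.5, 7.5) → (0.5, -0.625, 0.625) − 0.125·(5, -7.5, 7.5) = (-0.125, 0.3125, -0.3125)
Step 3: at (-0.125, 0.3125, -0.3125), ∇φ = (-1.25, 3.75, -3.75) → (-0.125, 0.3125, -0.3125) − 0.125·(-1.25, 3.75, -3.75) = (0.03125, -0.15625, 0.15625)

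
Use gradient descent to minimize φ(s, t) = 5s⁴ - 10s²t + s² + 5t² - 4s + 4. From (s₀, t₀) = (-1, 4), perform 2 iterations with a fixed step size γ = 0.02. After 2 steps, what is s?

-1.1460352

∇φ = (20s³ - 20st + 2s - 4, -10s² + 10t)
(s₁, t₁) = (-1, 4) − 0.02·(54, 30) = (-2.08, 3.4)
(s₂, t₂) = (-2.08, 3.4) − 0.02·(-46.69824, -9.264) = (-1.1460352, 3.58528)
s = -1.1460352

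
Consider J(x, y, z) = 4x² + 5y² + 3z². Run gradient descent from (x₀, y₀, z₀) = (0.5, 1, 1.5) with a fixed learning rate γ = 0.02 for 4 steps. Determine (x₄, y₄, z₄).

∇J = (8x, 10y, 6z)
Step 1: at (0.5, 1, 1.5), ∇J = (4, 10, 9) → (0.5, 1, 1.5) − 0.02·(4, 10, 9) = (0.42, 0.8, 1.32)
Step 2: at (0.42, 0.8, 1.32), ∇J = (3.36, 8, 7.92) → (0.42, 0.8, 1.32) − 0.02·(3.36, 8, 7.92) = (0.3528, 0.64, 1.1616)
Step 3: at (0.3528, 0.64, 1.1616), ∇J = (2.8224, 6.4, 6.9696) → (0.3528, 0.64, 1.1616) − 0.02·(2.8224, 6.4, 6.9696) = (0.296352, 0.512, 1.022208)
Step 4: at (0.296352, 0.512, 1.022208), ∇J = (2.370816, 5.12, 6.133248) → (0.296352, 0.512, 1.022208) − 0.02·(2.370816, 5.12, 6.133248) = (0.24893568, 0.4096, 0.89954304)

(0.24893568, 0.4096, 0.89954304)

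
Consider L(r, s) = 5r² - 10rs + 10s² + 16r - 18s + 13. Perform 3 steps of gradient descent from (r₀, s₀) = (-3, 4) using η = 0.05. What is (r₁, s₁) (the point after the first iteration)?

(-0.3, -0.6)

∇L = (10r - 10s + 16, -10r + 20s - 18)
(r₁, s₁) = (-3, 4) − 0.05·(-54, 92) = (-0.3, -0.6)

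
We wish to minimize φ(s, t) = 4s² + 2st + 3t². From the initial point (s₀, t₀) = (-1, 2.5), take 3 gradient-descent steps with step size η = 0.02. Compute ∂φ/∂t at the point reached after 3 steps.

9.179712

∇φ = (8s + 2t, 2s + 6t)
Step 1: at (-1, 2.5), ∇φ = (-3, 13) → (-1, 2.5) − 0.02·(-3, 13) = (-0.94, 2.24)
Step 2: at (-0.94, 2.24), ∇φ = (-3.04, 11.56) → (-0.94, 2.24) − 0.02·(-3.04, 11.56) = (-0.8792, 2.0088)
Step 3: at (-0.8792, 2.0088), ∇φ = (-3.016, 10.2944) → (-0.8792, 2.0088) − 0.02·(-3.016, 10.2944) = (-0.81888, 1.802912)
∂φ/∂t at (-0.81888, 1.802912) = 9.179712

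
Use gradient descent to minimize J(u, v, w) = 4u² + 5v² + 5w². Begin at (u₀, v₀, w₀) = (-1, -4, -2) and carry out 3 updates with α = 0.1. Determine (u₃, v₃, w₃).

∇J = (8u, 10v, 10w)
Step 1: at (-1, -4, -2), ∇J = (-8, -40, -20) → (-1, -4, -2) − 0.1·(-8, -40, -20) = (-0.2, 0, 0)
Step 2: at (-0.2, 0, 0), ∇J = (-1.6, 0, 0) → (-0.2, 0, 0) − 0.1·(-1.6, 0, 0) = (-0.04, 0, 0)
Step 3: at (-0.04, 0, 0), ∇J = (-0.32, 0, 0) → (-0.04, 0, 0) − 0.1·(-0.32, 0, 0) = (-0.008, 0, 0)

(-0.008, 0, 0)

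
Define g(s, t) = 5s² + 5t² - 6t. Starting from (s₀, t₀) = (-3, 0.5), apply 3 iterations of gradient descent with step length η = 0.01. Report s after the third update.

-2.187

∇g = (10s, 10t - 6)
(s₁, t₁) = (-3, 0.5) − 0.01·(-30, -1) = (-2.7, 0.51)
(s₂, t₂) = (-2.7, 0.51) − 0.01·(-27, -0.9) = (-2.43, 0.519)
(s₃, t₃) = (-2.43, 0.519) − 0.01·(-24.3, -0.81) = (-2.187, 0.5271)
s = -2.187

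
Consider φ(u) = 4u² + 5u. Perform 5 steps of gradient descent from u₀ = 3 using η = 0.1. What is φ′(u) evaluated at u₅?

φ′(u) = 8u + 5
u₁ = 3 − 0.1·29 = 0.1
u₂ = 0.1 − 0.1·5.8 = -0.48
u₃ = -0.48 − 0.1·1.16 = -0.596
u₄ = -0.596 − 0.1·0.232 = -0.6192
u₅ = -0.6192 − 0.1·0.0464 = -0.62384
φ′(u) at (-0.62384) = 0.00928

0.00928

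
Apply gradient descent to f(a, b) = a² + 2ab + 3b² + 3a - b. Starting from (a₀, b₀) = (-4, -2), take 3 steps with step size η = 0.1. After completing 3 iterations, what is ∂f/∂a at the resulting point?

∇f = (2a + 2b + 3, 2a + 6b - 1)
Step 1: at (-4, -2), ∇f = (-9, -21) → (-4, -2) − 0.1·(-9, -21) = (-3.1, 0.1)
Step 2: at (-3.1, 0.1), ∇f = (-3, -6.6) → (-3.1, 0.1) − 0.1·(-3, -6.6) = (-2.8, 0.76)
Step 3: at (-2.8, 0.76), ∇f = (-1.08, -2.04) → (-2.8, 0.76) − 0.1·(-1.08, -2.04) = (-2.692, 0.964)
∂f/∂a at (-2.692, 0.964) = -0.456

-0.456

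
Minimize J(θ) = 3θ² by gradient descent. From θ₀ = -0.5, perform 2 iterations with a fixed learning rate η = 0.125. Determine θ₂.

-0.03125

J′(θ) = 6θ
Step 1: J′(-0.5) = -3; θ₁ = -0.5 − 0.125·(-3) = -0.125
Step 2: J′(-0.125) = -0.75; θ₂ = -0.125 − 0.125·(-0.75) = -0.03125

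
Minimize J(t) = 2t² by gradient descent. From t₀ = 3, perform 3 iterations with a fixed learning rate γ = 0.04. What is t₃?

1.778112

J′(t) = 4t
t₁ = 3 − 0.04·12 = 2.52
t₂ = 2.52 − 0.04·10.08 = 2.1168
t₃ = 2.1168 − 0.04·8.4672 = 1.778112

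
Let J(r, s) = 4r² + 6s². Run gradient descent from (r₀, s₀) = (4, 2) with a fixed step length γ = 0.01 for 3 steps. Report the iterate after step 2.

(3.3856, 1.5488)

∇J = (8r, 12s)
(r₁, s₁) = (4, 2) − 0.01·(32, 24) = (3.68, 1.76)
(r₂, s₂) = (3.68, 1.76) − 0.01·(29.44, 21.12) = (3.3856, 1.5488)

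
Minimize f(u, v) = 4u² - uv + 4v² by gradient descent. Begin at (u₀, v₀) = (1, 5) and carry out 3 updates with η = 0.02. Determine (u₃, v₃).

∇f = (8u - v, -u + 8v)
(u₁, v₁) = (1, 5) − 0.02·(3, 39) = (0.94, 4.22)
(u₂, v₂) = (0.94, 4.22) − 0.02·(3.3, 32.82) = (0.874, 3.5636)
(u₃, v₃) = (0.874, 3.5636) − 0.02·(3.4284, 27.6348) = (0.805432, 3.010904)

(0.805432, 3.010904)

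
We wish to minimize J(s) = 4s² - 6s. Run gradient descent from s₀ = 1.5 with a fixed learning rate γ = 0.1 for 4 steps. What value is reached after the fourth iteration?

0.7512

J′(s) = 8s - 6
Step 1: J′(1.5) = 6; s₁ = 1.5 − 0.1·6 = 0.9
Step 2: J′(0.9) = 1.2; s₂ = 0.9 − 0.1·1.2 = 0.78
Step 3: J′(0.78) = 0.24; s₃ = 0.78 − 0.1·0.24 = 0.756
Step 4: J′(0.756) = 0.048; s₄ = 0.756 − 0.1·0.048 = 0.7512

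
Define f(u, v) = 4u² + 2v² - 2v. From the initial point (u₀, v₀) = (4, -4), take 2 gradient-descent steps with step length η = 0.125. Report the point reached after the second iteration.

∇f = (8u, 4v - 2)
(u₁, v₁) = (4, -4) − 0.125·(32, -18) = (0, -1.75)
(u₂, v₂) = (0, -1.75) − 0.125·(0, -9) = (0, -0.625)

(0, -0.625)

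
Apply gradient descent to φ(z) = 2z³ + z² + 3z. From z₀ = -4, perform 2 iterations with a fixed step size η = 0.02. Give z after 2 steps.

φ′(z) = 6z² + 2z + 3
z₁ = -4 − 0.02·91 = -5.82
z₂ = -5.82 − 0.02·194.5944 = -9.711888

-9.711888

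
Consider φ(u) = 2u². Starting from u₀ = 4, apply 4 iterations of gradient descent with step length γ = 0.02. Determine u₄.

φ′(u) = 4u
u₁ = 4 − 0.02·16 = 3.68
u₂ = 3.68 − 0.02·14.72 = 3.3856
u₃ = 3.3856 − 0.02·13.5424 = 3.114752
u₄ = 3.114752 − 0.02·12.459008 = 2.86557184

2.86557184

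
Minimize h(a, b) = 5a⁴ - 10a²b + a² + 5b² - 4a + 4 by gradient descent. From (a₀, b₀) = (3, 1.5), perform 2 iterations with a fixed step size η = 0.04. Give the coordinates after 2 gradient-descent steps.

∇h = (20a³ - 20ab + 2a - 4, -10a² + 10b)
(a₁, b₁) = (3, 1.5) − 0.04·(452, -75) = (-15.08, 4.5)
(a₂, b₂) = (-15.08, 4.5) − 0.04·(-67262.73024, -2229.064) = (2675.4292096, 93.66256)

(2675.4292096, 93.66256)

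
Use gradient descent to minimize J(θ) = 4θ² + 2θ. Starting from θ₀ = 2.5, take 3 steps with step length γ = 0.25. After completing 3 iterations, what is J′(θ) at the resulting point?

-22

J′(θ) = 8θ + 2
θ₁ = 2.5 − 0.25·22 = -3
θ₂ = -3 − 0.25·(-22) = 2.5
θ₃ = 2.5 − 0.25·22 = -3
J′(θ) at (-3) = -22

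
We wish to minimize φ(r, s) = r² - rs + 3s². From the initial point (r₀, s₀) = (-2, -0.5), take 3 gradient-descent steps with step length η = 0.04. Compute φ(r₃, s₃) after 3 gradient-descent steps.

∇φ = (2r - s, -r + 6s)
Step 1: at (-2, -0.5), ∇φ = (-3.5, -1) → (-2, -0.5) − 0.04·(-3.5, -1) = (-1.86, -0.46)
Step 2: at (-1.86, -0.46), ∇φ = (-3.26, -0.9) → (-1.86, -0.46) − 0.04·(-3.26, -0.9) = (-1.7296, -0.424)
Step 3: at (-1.7296, -0.424), ∇φ = (-3.0352, -0.8144) → (-1.7296, -0.424) − 0.04·(-3.0352, -0.8144) = (-1.608192, -0.391424)
φ(-1.608192, -0.391424) = 2.416434806784

2.416434806784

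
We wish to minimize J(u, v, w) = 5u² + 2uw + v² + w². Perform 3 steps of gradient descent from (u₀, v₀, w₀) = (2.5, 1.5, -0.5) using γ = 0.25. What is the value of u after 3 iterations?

-9.5

∇J = (10u + 2w, 2v, 2u + 2w)
Step 1: at (2.5, 1.5, -0.5), ∇J = (24, 3, 4) → (2.5, 1.5, -0.5) − 0.25·(24, 3, 4) = (-3.5, 0.75, -1.5)
Step 2: at (-3.5, 0.75, -1.5), ∇J = (-38, 1.5, -10) → (-3.5, 0.75, -1.5) − 0.25·(-38, 1.5, -10) = (6, 0.375, 1)
Step 3: at (6, 0.375, 1), ∇J = (62, 0.75, 14) → (6, 0.375, 1) − 0.25·(62, 0.75, 14) = (-9.5, 0.1875, -2.5)
u = -9.5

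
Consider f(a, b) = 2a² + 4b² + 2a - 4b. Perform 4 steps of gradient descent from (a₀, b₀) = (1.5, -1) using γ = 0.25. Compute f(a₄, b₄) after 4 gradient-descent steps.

∇f = (4a + 2, 8b - 4)
(a₁, b₁) = (1.5, -1) − 0.25·(8, -12) = (-0.5, 2)
(a₂, b₂) = (-0.5, 2) − 0.25·(0, 12) = (-0.5, -1)
(a₃, b₃) = (-0.5, -1) − 0.25·(0, -12) = (-0.5, 2)
(a₄, b₄) = (-0.5, 2) − 0.25·(0, 12) = (-0.5, -1)
f(-0.5, -1) = 7.5

7.5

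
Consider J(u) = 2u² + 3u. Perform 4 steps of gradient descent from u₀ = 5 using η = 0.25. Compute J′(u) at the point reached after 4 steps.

J′(u) = 4u + 3
u₁ = 5 − 0.25·23 = -0.75
u₂ = -0.75 − 0.25·0 = -0.75
u₃ = -0.75 − 0.25·0 = -0.75
u₄ = -0.75 − 0.25·0 = -0.75
J′(u) at (-0.75) = 0

0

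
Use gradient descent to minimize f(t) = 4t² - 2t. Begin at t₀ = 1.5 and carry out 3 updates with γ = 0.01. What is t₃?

f′(t) = 8t - 2
Step 1: f′(1.5) = 10; t₁ = 1.5 − 0.01·10 = 1.4
Step 2: f′(1.4) = 9.2; t₂ = 1.4 − 0.01·9.2 = 1.308
Step 3: f′(1.308) = 8.464; t₃ = 1.308 − 0.01·8.464 = 1.22336

1.22336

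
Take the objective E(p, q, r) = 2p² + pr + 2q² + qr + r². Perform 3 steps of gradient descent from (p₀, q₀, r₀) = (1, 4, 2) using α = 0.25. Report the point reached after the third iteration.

∇E = (4p + r, 4q + r, p + q + 2r)
Step 1: at (1, 4, 2), ∇E = (6, 18, 9) → (1, 4, 2) − 0.25·(6, 18, 9) = (-0.5, -0.5, -0.25)
Step 2: at (-0.5, -0.5, -0.25), ∇E = (-2.25, -2.25, -1.5) → (-0.5, -0.5, -0.25) − 0.25·(-2.25, -2.25, -1.5) = (0.0625, 0.0625, 0.125)
Step 3: at (0.0625, 0.0625, 0.125), ∇E = (0.375, 0.375, 0.375) → (0.0625, 0.0625, 0.125) − 0.25·(0.375, 0.375, 0.375) = (-0.03125, -0.03125, 0.03125)

(-0.03125, -0.03125, 0.03125)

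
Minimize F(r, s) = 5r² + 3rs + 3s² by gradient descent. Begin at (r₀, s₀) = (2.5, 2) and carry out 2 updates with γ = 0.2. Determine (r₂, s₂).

∇F = (10r + 3s, 3r + 6s)
(r₁, s₁) = (2.5, 2) − 0.2·(31, 19.5) = (-3.7, -1.9)
(r₂, s₂) = (-3.7, -1.9) − 0.2·(-42.7, -22.5) = (4.84, 2.6)

(4.84, 2.6)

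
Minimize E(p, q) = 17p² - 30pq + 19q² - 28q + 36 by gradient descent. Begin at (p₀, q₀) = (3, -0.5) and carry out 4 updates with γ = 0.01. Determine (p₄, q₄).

∇E = (34p - 30q, -30p + 38q - 28)
(p₁, q₁) = (3, -0.5) − 0.01·(117, -137) = (1.83, 0.87)
(p₂, q₂) = (1.83, 0.87) − 0.01·(36.12, -49.84) = (1.4688, 1.3684)
(p₃, q₃) = (1.4688, 1.3684) − 0.01·(8.8872, -20.0648) = (1.379928, 1.569048)
(p₄, q₄) = (1.379928, 1.569048) − 0.01·(-0.153888, -9.774016) = (1.38146688, 1.66678816)

(1.38146688, 1.66678816)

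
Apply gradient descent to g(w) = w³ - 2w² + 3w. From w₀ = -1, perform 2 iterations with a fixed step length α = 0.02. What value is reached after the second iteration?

g′(w) = 3w² - 4w + 3
Step 1: g′(-1) = 10; w₁ = -1 − 0.02·10 = -1.2
Step 2: g′(-1.2) = 12.12; w₂ = -1.2 − 0.02·12.12 = -1.4424

-1.4424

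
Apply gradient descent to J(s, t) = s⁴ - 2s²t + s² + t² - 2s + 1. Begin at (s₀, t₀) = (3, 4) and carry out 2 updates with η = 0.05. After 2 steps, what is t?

∇J = (4s³ - 4st + 2s - 2, -2s² + 2t)
(s₁, t₁) = (3, 4) − 0.05·(64, -10) = (-0.2, 4.5)
(s₂, t₂) = (-0.2, 4.5) − 0.05·(1.168, 8.92) = (-0.2584, 4.054)
t = 4.054

4.054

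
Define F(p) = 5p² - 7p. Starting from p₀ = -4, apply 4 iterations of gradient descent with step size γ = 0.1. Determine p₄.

0.7

F′(p) = 10p - 7
p₁ = -4 − 0.1·(-47) = 0.7
p₂ = 0.7 − 0.1·0 = 0.7
p₃ = 0.7 − 0.1·0 = 0.7
p₄ = 0.7 − 0.1·0 = 0.7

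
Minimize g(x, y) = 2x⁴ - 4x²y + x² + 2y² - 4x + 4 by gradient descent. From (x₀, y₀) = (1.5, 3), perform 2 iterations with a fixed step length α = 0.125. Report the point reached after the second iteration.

(-11.015625, 5.09375)

∇g = (8x³ - 8xy + 2x - 4, -4x² + 4y)
(x₁, y₁) = (1.5, 3) − 0.125·(-10, 3) = (2.75, 2.625)
(x₂, y₂) = (2.75, 2.625) − 0.125·(110.125, -19.75) = (-11.015625, 5.09375)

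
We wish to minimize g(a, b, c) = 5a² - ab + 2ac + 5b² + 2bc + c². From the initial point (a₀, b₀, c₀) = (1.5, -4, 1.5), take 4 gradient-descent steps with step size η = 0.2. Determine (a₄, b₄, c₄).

(4.7312, -6.6736, 0.3848)

∇g = (10a - b + 2c, -a + 10b + 2c, 2a + 2b + 2c)
Step 1: at (1.5, -4, 1.5), ∇g = (22, -38.5, -2) → (1.5, -4, 1.5) − 0.2·(22, -38.5, -2) = (-2.9, 3.7, 1.9)
Step 2: at (-2.9, 3.7, 1.9), ∇g = (-28.9, 43.7, 5.4) → (-2.9, 3.7, 1.9) − 0.2·(-28.9, 43.7, 5.4) = (2.88, -5.04, 0.82)
Step 3: at (2.88, -5.04, 0.82), ∇g = (35.48, -51.64, -2.68) → (2.88, -5.04, 0.82) − 0.2·(35.48, -51.64, -2.68) = (-4.216, 5.288, 1.356)
Step 4: at (-4.216, 5.288, 1.356), ∇g = (-44.736, 59.808, 4.856) → (-4.216, 5.288, 1.356) − 0.2·(-44.736, 59.808, 4.856) = (4.7312, -6.6736, 0.3848)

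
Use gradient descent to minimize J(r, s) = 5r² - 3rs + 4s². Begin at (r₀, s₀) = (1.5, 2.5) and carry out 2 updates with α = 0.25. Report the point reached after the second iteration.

(-0.46875, 1.09375)

∇J = (10r - 3s, -3r + 8s)
Step 1: at (1.5, 2.5), ∇J = (7.5, 15.5) → (1.5, 2.5) − 0.25·(7.5, 15.5) = (-0.375, -1.375)
Step 2: at (-0.375, -1.375), ∇J = (0.375, -9.875) → (-0.375, -1.375) − 0.25·(0.375, -9.875) = (-0.46875, 1.09375)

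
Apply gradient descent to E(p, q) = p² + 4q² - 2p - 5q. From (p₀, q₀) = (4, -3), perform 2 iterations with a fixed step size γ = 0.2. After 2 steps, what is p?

2.08

∇E = (2p - 2, 8q - 5)
(p₁, q₁) = (4, -3) − 0.2·(6, -29) = (2.8, 2.8)
(p₂, q₂) = (2.8, 2.8) − 0.2·(3.6, 17.4) = (2.08, -0.68)
p = 2.08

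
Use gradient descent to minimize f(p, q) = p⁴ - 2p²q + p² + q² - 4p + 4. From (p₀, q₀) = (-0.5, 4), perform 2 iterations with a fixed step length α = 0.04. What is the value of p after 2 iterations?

-0.71264

∇f = (4p³ - 4pq + 2p - 4, -2p² + 2q)
(p₁, q₁) = (-0.5, 4) − 0.04·(2.5, 7.5) = (-0.6, 3.7)
(p₂, q₂) = (-0.6, 3.7) − 0.04·(2.816, 6.68) = (-0.71264, 3.4328)
p = -0.71264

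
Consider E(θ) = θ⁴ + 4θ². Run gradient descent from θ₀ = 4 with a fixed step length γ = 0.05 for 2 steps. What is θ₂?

218.7328

E′(θ) = 4θ³ + 8θ
θ₁ = 4 − 0.05·288 = -10.4
θ₂ = -10.4 − 0.05·(-4582.656) = 218.7328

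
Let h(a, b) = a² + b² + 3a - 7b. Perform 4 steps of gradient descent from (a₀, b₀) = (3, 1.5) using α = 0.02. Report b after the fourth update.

1.80130688

∇h = (2a + 3, 2b - 7)
Step 1: at (3, 1.5), ∇h = (9, -4) → (3, 1.5) − 0.02·(9, -4) = (2.82, 1.58)
Step 2: at (2.82, 1.58), ∇h = (8.64, -3.84) → (2.82, 1.58) − 0.02·(8.64, -3.84) = (2.6472, 1.6568)
Step 3: at (2.6472, 1.6568), ∇h = (8.2944, -3.6864) → (2.6472, 1.6568) − 0.02·(8.2944, -3.6864) = (2.481312, 1.730528)
Step 4: at (2.481312, 1.730528), ∇h = (7.962624, -3.538944) → (2.481312, 1.730528) − 0.02·(7.962624, -3.538944) = (2.32205952, 1.80130688)
b = 1.80130688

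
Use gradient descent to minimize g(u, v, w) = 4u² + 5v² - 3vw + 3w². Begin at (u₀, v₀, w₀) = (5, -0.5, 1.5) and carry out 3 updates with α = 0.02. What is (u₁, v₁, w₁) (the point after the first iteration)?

∇g = (8u, 10v - 3w, -3v + 6w)
(u₁, v₁, w₁) = (5, -0.5, 1.5) − 0.02·(40, -9.5, 10.5) = (4.2, -0.31, 1.29)

(4.2, -0.31, 1.29)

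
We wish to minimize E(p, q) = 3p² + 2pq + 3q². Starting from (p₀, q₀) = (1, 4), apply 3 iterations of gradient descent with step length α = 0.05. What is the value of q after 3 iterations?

1.308

∇E = (6p + 2q, 2p + 6q)
Step 1: at (1, 4), ∇E = (14, 26) → (1, 4) − 0.05·(14, 26) = (0.3, 2.7)
Step 2: at (0.3, 2.7), ∇E = (7.2, 16.8) → (0.3, 2.7) − 0.05·(7.2, 16.8) = (-0.06, 1.86)
Step 3: at (-0.06, 1.86), ∇E = (3.36, 11.04) → (-0.06, 1.86) − 0.05·(3.36, 11.04) = (-0.228, 1.308)
q = 1.308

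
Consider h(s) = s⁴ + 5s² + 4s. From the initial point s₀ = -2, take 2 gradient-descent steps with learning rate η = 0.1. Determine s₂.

-9.1808

h′(s) = 4s³ + 10s + 4
s₁ = -2 − 0.1·(-48) = 2.8
s₂ = 2.8 − 0.1·119.808 = -9.1808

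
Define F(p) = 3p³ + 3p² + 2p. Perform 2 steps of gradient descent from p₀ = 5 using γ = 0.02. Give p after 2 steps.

F′(p) = 9p² + 6p + 2
Step 1: F′(5) = 257; p₁ = 5 − 0.02·257 = -0.14
Step 2: F′(-0.14) = 1.3364; p₂ = -0.14 − 0.02·1.3364 = -0.166728

-0.166728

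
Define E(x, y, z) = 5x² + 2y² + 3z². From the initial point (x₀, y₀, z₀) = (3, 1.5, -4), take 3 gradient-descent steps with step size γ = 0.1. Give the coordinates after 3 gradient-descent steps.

(0, 0.324, -0.256)

∇E = (10x, 4y, 6z)
(x₁, y₁, z₁) = (3, 1.5, -4) − 0.1·(30, 6, -24) = (0, 0.9, -1.6)
(x₂, y₂, z₂) = (0, 0.9, -1.6) − 0.1·(0, 3.6, -9.6) = (0, 0.54, -0.64)
(x₃, y₃, z₃) = (0, 0.54, -0.64) − 0.1·(0, 2.16, -3.84) = (0, 0.324, -0.256)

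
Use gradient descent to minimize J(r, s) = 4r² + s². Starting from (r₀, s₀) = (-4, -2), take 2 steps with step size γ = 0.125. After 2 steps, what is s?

∇J = (8r, 2s)
(r₁, s₁) = (-4, -2) − 0.125·(-32, -4) = (0, -1.5)
(r₂, s₂) = (0, -1.5) − 0.125·(0, -3) = (0, -1.125)
s = -1.125

-1.125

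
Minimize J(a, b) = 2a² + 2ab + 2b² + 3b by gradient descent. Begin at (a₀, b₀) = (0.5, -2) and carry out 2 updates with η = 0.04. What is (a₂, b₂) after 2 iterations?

(0.6344, -1.712)

∇J = (4a + 2b, 2a + 4b + 3)
(a₁, b₁) = (0.5, -2) − 0.04·(-2, -4) = (0.58, -1.84)
(a₂, b₂) = (0.58, -1.84) − 0.04·(-1.36, -3.2) = (0.6344, -1.712)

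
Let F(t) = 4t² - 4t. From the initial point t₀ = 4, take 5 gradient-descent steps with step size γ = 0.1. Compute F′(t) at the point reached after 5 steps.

F′(t) = 8t - 4
Step 1: F′(4) = 28; t₁ = 4 − 0.1·28 = 1.2
Step 2: F′(1.2) = 5.6; t₂ = 1.2 − 0.1·5.6 = 0.64
Step 3: F′(0.64) = 1.12; t₃ = 0.64 − 0.1·1.12 = 0.528
Step 4: F′(0.528) = 0.224; t₄ = 0.528 − 0.1·0.224 = 0.5056
Step 5: F′(0.5056) = 0.0448; t₅ = 0.5056 − 0.1·0.0448 = 0.50112
F′(t) at (0.50112) = 0.00896

0.00896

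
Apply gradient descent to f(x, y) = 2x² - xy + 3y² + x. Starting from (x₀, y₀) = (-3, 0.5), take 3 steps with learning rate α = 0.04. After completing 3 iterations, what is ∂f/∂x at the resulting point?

∇f = (4x - y + 1, -x + 6y)
(x₁, y₁) = (-3, 0.5) − 0.04·(-11.5, 6) = (-2.54, 0.26)
(x₂, y₂) = (-2.54, 0.26) − 0.04·(-9.42, 4.1) = (-2.1632, 0.096)
(x₃, y₃) = (-2.1632, 0.096) − 0.04·(-7.7488, 2.7392) = (-1.853248, -0.013568)
∂f/∂x at (-1.853248, -0.013568) = -6.399424

-6.399424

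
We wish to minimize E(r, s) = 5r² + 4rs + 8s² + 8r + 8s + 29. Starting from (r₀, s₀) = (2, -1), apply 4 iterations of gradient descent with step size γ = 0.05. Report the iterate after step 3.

∇E = (10r + 4s + 8, 4r + 16s + 8)
(r₁, s₁) = (2, -1) − 0.05·(24, 0) = (0.8, -1)
(r₂, s₂) = (0.8, -1) − 0.05·(12, -4.8) = (0.2, -0.76)
(r₃, s₃) = (0.2, -0.76) − 0.05·(6.96, -3.36) = (-0.148, -0.592)

(-0.148, -0.592)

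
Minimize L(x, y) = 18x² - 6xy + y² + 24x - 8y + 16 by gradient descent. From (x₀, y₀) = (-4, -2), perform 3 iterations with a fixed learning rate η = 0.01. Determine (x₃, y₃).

∇L = (36x - 6y + 24, -6x + 2y - 8)
Step 1: at (-4, -2), ∇L = (-108, 12) → (-4, -2) − 0.01·(-108, 12) = (-2.92, -2.12)
Step 2: at (-2.92, -2.12), ∇L = (-68.4, 5.28) → (-2.92, -2.12) − 0.01·(-68.4, 5.28) = (-2.236, -2.1728)
Step 3: at (-2.236, -2.1728), ∇L = (-43.4592, 1.0704) → (-2.236, -2.1728) − 0.01·(-43.4592, 1.0704) = (-1.801408, -2.183504)

(-1.801408, -2.183504)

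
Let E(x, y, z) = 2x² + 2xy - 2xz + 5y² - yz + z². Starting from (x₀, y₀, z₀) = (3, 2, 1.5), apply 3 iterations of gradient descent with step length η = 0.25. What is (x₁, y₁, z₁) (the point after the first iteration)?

(-0.25, -4.125, 2.75)

∇E = (4x + 2y - 2z, 2x + 10y - z, -2x - y + 2z)
(x₁, y₁, z₁) = (3, 2, 1.5) − 0.25·(13, 24.5, -5) = (-0.25, -4.125, 2.75)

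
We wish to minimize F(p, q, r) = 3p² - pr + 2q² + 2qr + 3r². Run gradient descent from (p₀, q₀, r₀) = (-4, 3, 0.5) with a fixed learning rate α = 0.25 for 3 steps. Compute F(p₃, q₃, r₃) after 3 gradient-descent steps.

28.85455322265625

∇F = (6p - r, 4q + 2r, -p + 2q + 6r)
Step 1: at (-4, 3, 0.5), ∇F = (-24.5, 13, 13) → (-4, 3, 0.5) − 0.25·(-24.5, 13, 13) = (2.125, -0.25, -2.75)
Step 2: at (2.125, -0.25, -2.75), ∇F = (15.5, -6.5, -19.125) → (2.125, -0.25, -2.75) − 0.25·(15.5, -6.5, -19.125) = (-1.75, 1.375, 2.03125)
Step 3: at (-1.75, 1.375, 2.03125), ∇F = (-12.53125, 9.5625, 16.6875) → (-1.75, 1.375, 2.03125) − 0.25·(-12.53125, 9.5625, 16.6875) = (1.3828125, -1.015625, -2.140625)
F(1.3828125, -1.015625, -2.140625) = 28.85455322265625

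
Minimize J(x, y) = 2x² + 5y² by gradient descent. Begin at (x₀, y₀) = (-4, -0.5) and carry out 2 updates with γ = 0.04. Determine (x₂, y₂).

(-2.8224, -0.18)

∇J = (4x, 10y)
(x₁, y₁) = (-4, -0.5) − 0.04·(-16, -5) = (-3.36, -0.3)
(x₂, y₂) = (-3.36, -0.3) − 0.04·(-13.44, -3) = (-2.8224, -0.18)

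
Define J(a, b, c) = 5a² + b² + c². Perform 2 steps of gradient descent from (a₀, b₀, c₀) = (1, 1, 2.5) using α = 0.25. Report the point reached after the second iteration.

∇J = (10a, 2b, 2c)
Step 1: at (1, 1, 2.5), ∇J = (10, 2, 5) → (1, 1, 2.5) − 0.25·(10, 2, 5) = (-1.5, 0.5, 1.25)
Step 2: at (-1.5, 0.5, 1.25), ∇J = (-15, 1, 2.5) → (-1.5, 0.5, 1.25) − 0.25·(-15, 1, 2.5) = (2.25, 0.25, 0.625)

(2.25, 0.25, 0.625)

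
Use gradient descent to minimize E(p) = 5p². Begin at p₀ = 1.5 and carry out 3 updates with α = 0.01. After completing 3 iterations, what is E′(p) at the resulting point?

10.935

E′(p) = 10p
Step 1: E′(1.5) = 15; p₁ = 1.5 − 0.01·15 = 1.35
Step 2: E′(1.35) = 13.5; p₂ = 1.35 − 0.01·13.5 = 1.215
Step 3: E′(1.215) = 12.15; p₃ = 1.215 − 0.01·12.15 = 1.0935
E′(p) at (1.0935) = 10.935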